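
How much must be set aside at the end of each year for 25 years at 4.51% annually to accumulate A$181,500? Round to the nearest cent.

PMT = 181500 / ( [(1+0.0451)^25 − 1] / 0.0451 ) = 181500 / 44.626003 = 4,067.1354

A$4,067.14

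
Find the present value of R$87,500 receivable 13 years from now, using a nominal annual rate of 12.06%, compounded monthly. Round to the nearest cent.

R$18,387.38

Periodic rate i = 0.1206/12 = 0.01005; n = 13 × 12 = 156 periods.
PV = 87,500 / (1 + 0.01005)^156 = 87,500 / 4.758698 = 18,387.3807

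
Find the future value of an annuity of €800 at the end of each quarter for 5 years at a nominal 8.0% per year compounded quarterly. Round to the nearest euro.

Periodic rate i = 0.08/4 = 0.02; n = 5 × 4 = 20 periods.
Accumulation factor s(20|0.02) = 24.297370; FV = 800 × 24.297370 = 19,437.8958

€19,438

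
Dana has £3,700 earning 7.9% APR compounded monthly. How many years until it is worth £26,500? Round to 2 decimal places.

25.00 years

Periodic rate i = 0.079/12 = 0.00658333.
(1+i)^n = 26500/3700 = 7.16216, so n = ln 7.16216 / ln 1.00658 = 300.0434 months
= 300.0434/12 years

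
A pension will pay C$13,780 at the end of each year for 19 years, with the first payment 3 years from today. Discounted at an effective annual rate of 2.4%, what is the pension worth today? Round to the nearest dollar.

Value one period before first payment (t=2): 13780 × [1 − (1+0.024)^(−19)] / 0.024 = 13780 × 15.115135 = 208,286.5577
Discount back 2 years: 208,286.5577 × (1+0.024)^(−2) = 208,286.5577 × 0.953674 = 198,637.5406

C$198,638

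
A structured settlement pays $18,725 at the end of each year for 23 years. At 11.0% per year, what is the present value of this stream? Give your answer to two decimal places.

PV = PMT · [1 − (1+i)^(−n)] / i = 18725 · 8.266432 = 154,788.9317

$154,788.93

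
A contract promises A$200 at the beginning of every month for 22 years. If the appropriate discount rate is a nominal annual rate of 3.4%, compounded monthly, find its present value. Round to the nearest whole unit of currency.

A$37,248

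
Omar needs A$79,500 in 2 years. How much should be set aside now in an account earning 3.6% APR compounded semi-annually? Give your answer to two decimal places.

With 2 periods per year: i = 0.018, n = 4.
PV = FV·(1+i)^(−n) = 79,500 × 0.931127 = 74,024.5910

A$74,024.59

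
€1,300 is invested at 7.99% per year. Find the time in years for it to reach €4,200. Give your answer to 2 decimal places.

15.26 years

(1+i)^n = 4200/1300 = 3.23077, so n = ln 3.23077 / ln 1.0799 = 15.2562 years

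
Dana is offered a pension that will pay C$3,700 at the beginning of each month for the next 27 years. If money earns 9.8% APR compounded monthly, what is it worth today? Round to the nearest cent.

C$424,011.10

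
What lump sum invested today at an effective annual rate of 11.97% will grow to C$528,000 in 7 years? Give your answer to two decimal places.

PV = FV·(1+i)^(−n) = 528,000 × 0.453198 = 239,288.6916

C$239,288.69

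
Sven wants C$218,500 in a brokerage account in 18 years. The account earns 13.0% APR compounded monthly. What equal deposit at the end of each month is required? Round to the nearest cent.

C$255.86

With 12 periods per year: i = 0.0108333, n = 216.
FV-annuity factor = 853.976825; PMT = 218500 / 853.976825 = 255.8617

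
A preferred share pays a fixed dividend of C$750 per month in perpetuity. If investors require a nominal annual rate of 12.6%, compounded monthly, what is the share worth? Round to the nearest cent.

C$71,428.57

Periodic rate i = 0.126/12 = 0.0105.
PV = PMT / i = 750 / 0.0105 = 71,428.5714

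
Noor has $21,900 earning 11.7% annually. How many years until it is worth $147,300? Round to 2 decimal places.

17.23 years

n = ln(147300/21900) / ln(1+0.117) = ln(6.72603) / 0.110647 = 17.2259 years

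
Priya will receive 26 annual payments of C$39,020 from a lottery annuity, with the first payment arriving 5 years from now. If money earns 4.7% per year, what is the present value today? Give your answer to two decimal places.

Value one period before first payment (t=4): 39020 × [1 − (1+0.047)^(−26)] / 0.047 = 39020 × 14.830624 = 578,690.9364
Discount back 4 years: 578,690.9364 × (1+0.047)^(−4) = 578,690.9364 × 0.832172 = 481,570.5871

C$481,570.59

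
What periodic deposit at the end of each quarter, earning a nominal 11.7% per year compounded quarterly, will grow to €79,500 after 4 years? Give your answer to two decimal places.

€3,967.45

Periodic rate i = 0.117/4 = 0.02925; n = 4 × 4 = 16 periods.
FV-annuity factor = 20.038037; PMT = 79500 / 20.038037 = 3,967.4545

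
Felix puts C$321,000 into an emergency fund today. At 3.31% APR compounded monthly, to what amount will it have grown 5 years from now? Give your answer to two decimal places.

i = 0.0331/12 = 0.00275833 per month; n = 5·12 = 60.
FV = 321,000 × (1 + 0.00275833)^60 = 378,688.2434

C$378,688.24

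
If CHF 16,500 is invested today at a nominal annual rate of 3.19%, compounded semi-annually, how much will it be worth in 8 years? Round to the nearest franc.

CHF 21,254

i = 0.0319/2 = 0.01595 per half-year; n = 8·2 = 16.
FV = 16,500 × (1 + 0.01595)^16 = 21,254.0305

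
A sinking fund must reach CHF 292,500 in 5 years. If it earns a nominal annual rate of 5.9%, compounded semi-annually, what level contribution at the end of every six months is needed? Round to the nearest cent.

CHF 25,573.73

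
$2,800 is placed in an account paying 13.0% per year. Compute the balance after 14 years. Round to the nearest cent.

$15,497.31

FV = PV·(1+i)^n = 2,800 × 5.534753 = 15,497.3071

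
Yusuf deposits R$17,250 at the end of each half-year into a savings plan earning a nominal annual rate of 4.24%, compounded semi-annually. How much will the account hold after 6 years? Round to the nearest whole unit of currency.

R$232,926

With 2 periods per year: i = 0.0212, n = 12.
FV = 17250 × [(1+0.0212)^12 − 1] / 0.0212 = 17250 × 13.502957 = 232,926.0123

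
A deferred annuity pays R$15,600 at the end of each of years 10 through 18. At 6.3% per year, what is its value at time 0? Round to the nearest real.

PV at t=9 (ordinary 9-year annuity): 15600 × a(9|0.063) = 15600 × 6.713763 = 104,734.6961
Discount back 9 years: 104,734.6961 × (1+0.063)^(−9) = 104,734.6961 × 0.577033 = 60,435.3715

R$60,435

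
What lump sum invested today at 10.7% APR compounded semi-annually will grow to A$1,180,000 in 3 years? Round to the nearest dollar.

With 2 periods per year: i = 0.0535, n = 6.
PV = 1,180,000 / (1 + 0.0535)^6 = 1,180,000 / 1.367122 = 863,127.1300

A$863,127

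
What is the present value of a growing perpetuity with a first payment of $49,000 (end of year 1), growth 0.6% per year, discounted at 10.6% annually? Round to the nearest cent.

PV = D₁/(r − g) = 49000/(0.106 − 0.006) = 490,000.0000

$490,000.00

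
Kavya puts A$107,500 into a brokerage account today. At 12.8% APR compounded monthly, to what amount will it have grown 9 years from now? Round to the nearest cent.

A$338,116.39

Periodic rate i = 0.128/12 = 0.0106667; n = 9 × 12 = 108 periods.
FV = 107,500 × (1 + 0.0106667)^108 = 338,116.3921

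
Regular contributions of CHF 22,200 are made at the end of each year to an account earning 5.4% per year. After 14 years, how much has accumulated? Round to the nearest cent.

CHF 447,364.12

Accumulation factor s(14|0.054) = 20.151537; FV = 22200 × 20.151537 = 447,364.1152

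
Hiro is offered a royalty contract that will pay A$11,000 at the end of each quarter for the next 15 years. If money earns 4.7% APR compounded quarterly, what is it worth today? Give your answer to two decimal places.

A$471,695.54

Periodic rate i = 0.047/4 = 0.01175; n = 15 × 4 = 60 periods.
PV = 11000 × [1 − (1+0.01175)^(−60)] / 0.01175 = 11000 × 42.881413 = 471,695.5429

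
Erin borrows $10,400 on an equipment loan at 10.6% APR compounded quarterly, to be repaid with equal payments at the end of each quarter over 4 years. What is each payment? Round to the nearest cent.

$805.96

Periodic rate i = 0.106/4 = 0.0265; n = 4 × 4 = 16 periods.
Annuity-PV factor = 12.903897; PMT = 10400 / 12.903897 = 805.9581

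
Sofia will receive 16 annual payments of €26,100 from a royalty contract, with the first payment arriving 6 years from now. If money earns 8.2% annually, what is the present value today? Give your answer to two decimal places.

Value one period before first payment (t=5): 26100 × [1 − (1+0.082)^(−16)] / 0.082 = 26100 × 8.739311 = 228,096.0174
PV₀ = 228,096.0174 / (1+0.082)^5 = 228,096.0174 / 1.482983 = 153,808.8760

€153,808.88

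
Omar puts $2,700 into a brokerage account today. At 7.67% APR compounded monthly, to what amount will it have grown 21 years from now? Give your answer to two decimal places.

$13,447.94

i = 0.0767/12 = 0.00639167 per month; n = 21·12 = 252.
FV = 2,700 × (1 + 0.00639167)^252 = 13,447.9419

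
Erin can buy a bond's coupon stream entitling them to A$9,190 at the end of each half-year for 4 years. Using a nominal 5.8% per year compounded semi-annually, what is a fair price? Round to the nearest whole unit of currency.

With 2 periods per year: i = 0.029, n = 8.
PV = 9190 × [1 − (1+0.029)^(−8)] / 0.029 = 9190 × 7.049399 = 64,783.9725

A$64,784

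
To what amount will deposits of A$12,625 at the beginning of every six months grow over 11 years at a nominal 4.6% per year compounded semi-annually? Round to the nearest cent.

A$364,530.49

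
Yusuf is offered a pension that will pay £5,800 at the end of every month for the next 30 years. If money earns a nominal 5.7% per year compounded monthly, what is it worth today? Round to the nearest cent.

With 12 periods per year: i = 0.00475, n = 360.
PV = PMT · [1 − (1+i)^(−n)] / i = 5800 · 172.294842 = 999,310.0840

£999,310.08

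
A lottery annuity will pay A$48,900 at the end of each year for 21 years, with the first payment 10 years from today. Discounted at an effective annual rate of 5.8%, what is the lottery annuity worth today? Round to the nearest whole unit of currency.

A$352,236

PV at t=9 (ordinary 21-year annuity): 48900 × a(21|0.058) = 48900 × 11.964551 = 585,066.5316
Discount back 9 years: 585,066.5316 × (1+0.058)^(−9) = 585,066.5316 × 0.602045 = 352,236.4098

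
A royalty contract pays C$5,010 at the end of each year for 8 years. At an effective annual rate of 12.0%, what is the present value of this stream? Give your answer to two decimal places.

Annuity factor a(8|0.12) = 4.967640; PV = 5010 × 4.967640 = 24,887.8752

C$24,887.88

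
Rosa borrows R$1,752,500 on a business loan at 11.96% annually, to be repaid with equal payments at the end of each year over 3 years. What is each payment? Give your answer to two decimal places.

PMT = 1.7525e+06 / ( [1 − (1+0.1196)^(−3)] / 0.1196 ) = 1.7525e+06 / 2.403483 = 729,150.1069

R$729,150.11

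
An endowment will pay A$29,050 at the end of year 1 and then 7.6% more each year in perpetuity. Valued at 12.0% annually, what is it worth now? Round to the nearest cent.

PV = PMT / (i − g) = 29050 / (0.12 − 0.076) = 29050 / 0.044000 = 660,227.2727

A$660,227.27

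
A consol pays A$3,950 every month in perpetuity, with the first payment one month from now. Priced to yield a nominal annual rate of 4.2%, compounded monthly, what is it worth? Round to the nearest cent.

Periodic rate i = 0.042/12 = 0.0035.
PV = C/r = 3950/0.0035 = 1,128,571.4286

A$1,128,571.43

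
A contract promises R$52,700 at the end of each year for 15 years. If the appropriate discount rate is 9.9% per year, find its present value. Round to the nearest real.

R$403,139

PV = 52700 × [1 − (1+0.099)^(−15)] / 0.099 = 52700 × 7.649693 = 403,138.8437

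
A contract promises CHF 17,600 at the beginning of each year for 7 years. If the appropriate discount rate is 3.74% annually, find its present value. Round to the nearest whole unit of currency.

CHF 110,648

PV = PMT · [1 − (1+i)^(−n)] / i × (1+i) = 17600 · 6.286800 = 110,647.6857
(Beginning-of-period payments → annuity-due factor ×(1+i).)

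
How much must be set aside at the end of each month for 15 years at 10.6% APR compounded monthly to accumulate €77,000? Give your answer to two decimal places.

€175.77

With 12 periods per year: i = 0.00883333, n = 180.
PMT = 77000 / ( [(1+0.00883333)^180 − 1] / 0.00883333 ) = 77000 / 438.071665 = 175.7703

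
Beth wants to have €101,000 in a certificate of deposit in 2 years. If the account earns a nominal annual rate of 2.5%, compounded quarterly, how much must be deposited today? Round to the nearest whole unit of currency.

With 4 periods per year: i = 0.00625, n = 8.
PV = FV·(1+i)^(−n) = 101,000 × 0.951377 = 96,089.1224

€96,089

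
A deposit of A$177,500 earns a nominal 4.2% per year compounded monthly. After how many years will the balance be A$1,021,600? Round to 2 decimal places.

41.74 years

Periodic rate i = 0.042/12 = 0.0035.
(1+i)^n = 1.0216e+06/177500 = 5.75549, so n = ln 5.75549 / ln 1.0035 = 500.9188 months
= 500.9188/12 years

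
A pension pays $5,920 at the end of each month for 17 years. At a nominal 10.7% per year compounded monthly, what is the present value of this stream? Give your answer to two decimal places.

$555,373.01

With 12 periods per year: i = 0.00891667, n = 204.
PV = PMT · [1 − (1+i)^(−n)] / i = 5920 · 93.813009 = 555,373.0119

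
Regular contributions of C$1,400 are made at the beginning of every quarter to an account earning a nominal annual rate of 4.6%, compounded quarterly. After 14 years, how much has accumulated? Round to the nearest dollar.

C$110,468

With 4 periods per year: i = 0.0115, n = 56.
FV = PMT · [(1+i)^n − 1] / i × (1+i) = 1400 · 78.905586 = 110,467.8202
(Beginning-of-period payments → annuity-due factor ×(1+i).)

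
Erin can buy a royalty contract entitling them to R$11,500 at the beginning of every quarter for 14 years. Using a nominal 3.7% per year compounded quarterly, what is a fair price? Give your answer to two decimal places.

R$505,497.28

i = 0.037/4 = 0.00925 per quarter; n = 14·4 = 56.
Annuity factor a(56|0.00925) × (1+i) = 43.956285; PV = 11500 × 43.956285 = 505,497.2777
Payments are at the start of each period, so multiply by (1+i).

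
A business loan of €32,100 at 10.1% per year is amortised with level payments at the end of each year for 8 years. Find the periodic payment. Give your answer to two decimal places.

€6,038.87

Annuity-PV factor = 5.315560; PMT = 32100 / 5.315560 = 6,038.8745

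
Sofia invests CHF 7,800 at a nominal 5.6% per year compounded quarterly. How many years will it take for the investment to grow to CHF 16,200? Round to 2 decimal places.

13.14 years

Periodic rate i = 0.056/4 = 0.014.
n = ln(16200/7800) / ln(1+0.014) = ln(2.07692) / 0.013903 = 52.5708 quarters
= 52.5708/4 years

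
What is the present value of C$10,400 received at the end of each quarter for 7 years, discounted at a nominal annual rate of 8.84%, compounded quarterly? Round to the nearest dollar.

C$215,420

Periodic rate i = 0.0884/4 = 0.0221; n = 7 × 4 = 28 periods.
PV = 10400 × [1 − (1+0.0221)^(−28)] / 0.0221 = 10400 × 20.713485 = 215,420.2447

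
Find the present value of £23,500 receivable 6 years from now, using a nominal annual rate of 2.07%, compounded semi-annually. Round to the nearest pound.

i = 0.0207/2 = 0.01035 per half-year; n = 6·2 = 12.
PV = FV·(1+i)^(−n) = 23,500 × 0.883767 = 20,768.5278

£20,769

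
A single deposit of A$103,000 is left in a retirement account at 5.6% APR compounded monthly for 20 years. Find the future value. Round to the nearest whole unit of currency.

A$314,859

i = 0.056/12 = 0.00466667 per month; n = 20·12 = 240.
FV = 103,000 × (1 + 0.00466667)^240 = 314,858.6339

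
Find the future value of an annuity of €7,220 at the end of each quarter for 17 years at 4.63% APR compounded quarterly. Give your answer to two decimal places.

€740,467.39

Periodic rate i = 0.0463/4 = 0.011575; n = 17 × 4 = 68 periods.
FV = 7220 × [(1+0.011575)^68 − 1] / 0.011575 = 7220 × 102.557810 = 740,467.3911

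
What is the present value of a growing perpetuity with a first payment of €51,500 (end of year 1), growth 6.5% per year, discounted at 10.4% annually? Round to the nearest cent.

PV = D₁/(r − g) = 51500/(0.104 − 0.065) = 1,320,512.8205

€1,320,512.82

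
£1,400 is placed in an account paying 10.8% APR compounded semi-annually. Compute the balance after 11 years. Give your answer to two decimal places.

£4,452.68

With 2 periods per year: i = 0.054, n = 22.
1,400 × (1+0.054)^22 = 1,400 × 3.180486 = 4,452.6799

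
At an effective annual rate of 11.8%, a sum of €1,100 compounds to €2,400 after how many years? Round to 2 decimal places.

n = ln(2400/1100) / ln(1+0.118) = ln(2.18182) / 0.111541 = 6.9943 years

6.99 years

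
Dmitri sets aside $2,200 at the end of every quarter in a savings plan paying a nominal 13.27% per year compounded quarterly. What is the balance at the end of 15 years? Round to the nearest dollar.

With 4 periods per year: i = 0.033175, n = 60.
FV = PMT · [(1+i)^n − 1] / i = 2200 · 183.467224 = 403,627.8933

$403,628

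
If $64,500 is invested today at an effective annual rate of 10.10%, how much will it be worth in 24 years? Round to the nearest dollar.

$649,315

64,500 × (1+0.101)^24 = 64,500 × 10.066898 = 649,314.9016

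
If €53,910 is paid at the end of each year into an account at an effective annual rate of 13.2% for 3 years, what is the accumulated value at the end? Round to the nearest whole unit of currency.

FV = 53910 × [(1+0.132)^3 − 1] / 0.132 = 53910 × 3.413424 = 184,017.6878

€184,018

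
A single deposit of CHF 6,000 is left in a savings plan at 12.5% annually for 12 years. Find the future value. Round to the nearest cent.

CHF 24,659.34

6,000 × (1+0.125)^12 = 6,000 × 4.109891 = 24,659.3440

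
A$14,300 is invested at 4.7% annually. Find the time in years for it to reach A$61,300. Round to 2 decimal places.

(1+i)^n = 61300/14300 = 4.28671, so n = ln 4.28671 / ln 1.047 = 31.6907 years

31.69 years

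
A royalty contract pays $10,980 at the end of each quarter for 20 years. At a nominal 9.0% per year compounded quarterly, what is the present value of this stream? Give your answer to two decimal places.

$405,708.59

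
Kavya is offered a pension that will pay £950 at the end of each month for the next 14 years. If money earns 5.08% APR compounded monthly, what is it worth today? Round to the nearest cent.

i = 0.0508/12 = 0.00423333 per month; n = 14·12 = 168.
PV = PMT · [1 − (1+i)^(−n)] / i = 950 · 120.049069 = 114,046.6160

£114,046.62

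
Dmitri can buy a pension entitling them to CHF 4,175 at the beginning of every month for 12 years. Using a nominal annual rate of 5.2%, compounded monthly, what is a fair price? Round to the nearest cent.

i = 0.052/12 = 0.00433333 per month; n = 12·12 = 144.
Annuity factor a(144|0.00433333) × (1+i) = 107.420460; PV = 4175 × 107.420460 = 448,480.4186
(annuity-due: payments at period start, so ×(1+i).)

CHF 448,480.42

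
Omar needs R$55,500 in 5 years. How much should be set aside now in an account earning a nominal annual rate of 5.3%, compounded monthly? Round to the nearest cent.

With 12 periods per year: i = 0.00441667, n = 60.
Discount factor = (1+0.00441667)^(−60) = 0.767654; PV = 55,500 × 0.767654 = 42,604.7825

R$42,604.78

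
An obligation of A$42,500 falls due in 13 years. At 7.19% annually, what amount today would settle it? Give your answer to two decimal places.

Discount factor = (1+0.0719)^(−13) = 0.405503; PV = 42,500 × 0.405503 = 17,233.8936

A$17,233.89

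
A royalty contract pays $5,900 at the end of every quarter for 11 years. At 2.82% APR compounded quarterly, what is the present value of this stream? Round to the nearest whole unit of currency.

i = 0.0282/4 = 0.00705 per quarter; n = 11·4 = 44.
PV = 5900 × [1 − (1+0.00705)^(−44)] / 0.00705 = 5900 × 37.716483 = 222,527.2470

$222,527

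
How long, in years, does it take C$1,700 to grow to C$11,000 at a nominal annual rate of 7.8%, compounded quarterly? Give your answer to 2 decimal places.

Periodic rate i = 0.078/4 = 0.0195.
n = ln(11000/1700) / ln(1+0.0195) = ln(6.47059) / 0.019312 = 96.6879 quarters
= 96.6879/4 years

24.17 years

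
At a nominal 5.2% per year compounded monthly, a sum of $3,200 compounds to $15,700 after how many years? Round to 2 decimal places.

30.65 years

Periodic rate i = 0.052/12 = 0.00433333.
n = ln(15700/3200) / ln(1+0.00433333) = ln(4.90625) / 0.004324 = 367.8354 months
= 367.8354/12 years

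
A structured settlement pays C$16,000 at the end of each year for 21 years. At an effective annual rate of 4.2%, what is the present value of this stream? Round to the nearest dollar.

PV = 16000 × [1 − (1+0.042)^(−21)] / 0.042 = 16000 × 13.774264 = 220,388.2275

C$220,388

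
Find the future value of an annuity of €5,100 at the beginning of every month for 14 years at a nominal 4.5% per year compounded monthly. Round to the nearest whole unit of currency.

€1,195,008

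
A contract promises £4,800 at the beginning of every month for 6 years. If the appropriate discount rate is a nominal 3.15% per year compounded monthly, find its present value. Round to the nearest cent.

i = 0.0315/12 = 0.002625 per month; n = 6·12 = 72.
PV = 4800 × [1 − (1+0.002625)^(−72)] / 0.002625 × (1+i) = 4800 × 65.699050 = 315,355.4396
(annuity-due: payments at period start, so ×(1+i).)

£315,355.44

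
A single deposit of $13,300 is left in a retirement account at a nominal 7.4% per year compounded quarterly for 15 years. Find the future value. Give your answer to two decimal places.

$39,949.71

With 4 periods per year: i = 0.0185, n = 60.
FV = 13,300 × (1 + 0.0185)^60 = 39,949.7109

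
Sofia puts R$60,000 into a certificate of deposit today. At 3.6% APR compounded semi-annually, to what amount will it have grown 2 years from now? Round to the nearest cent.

i = 0.036/2 = 0.018 per half-year; n = 2·2 = 4.
FV = PV·(1+i)^n = 60,000 × 1.073967 = 64,438.0460

R$64,438.05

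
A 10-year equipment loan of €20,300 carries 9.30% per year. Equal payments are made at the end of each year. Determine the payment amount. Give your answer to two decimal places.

Annuity-PV factor = 6.333775; PMT = 20300 / 6.333775 = 3,205.0395

€3,205.04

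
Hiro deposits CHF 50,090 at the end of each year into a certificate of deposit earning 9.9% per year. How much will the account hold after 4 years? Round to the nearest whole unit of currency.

CHF 232,126

FV = PMT · [(1+i)^n − 1] / i = 50090 · 4.634174 = 232,125.7906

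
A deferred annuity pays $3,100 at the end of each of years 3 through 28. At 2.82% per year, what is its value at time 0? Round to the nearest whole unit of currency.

Value one period before first payment (t=2): 3100 × [1 − (1+0.0282)^(−26)] / 0.0282 = 3100 × 18.252878 = 56,583.9210
PV₀ = 56,583.9210 / (1+0.0282)^2 = 56,583.9210 / 1.057195 = 53,522.6786

$53,523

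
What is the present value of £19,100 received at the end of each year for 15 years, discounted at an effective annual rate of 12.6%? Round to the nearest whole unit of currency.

£126,026

Annuity factor a(15|0.126) = 6.598208; PV = 19100 × 6.598208 = 126,025.7646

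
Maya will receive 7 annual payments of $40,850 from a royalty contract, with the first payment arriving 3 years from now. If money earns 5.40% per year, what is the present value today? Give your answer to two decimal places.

PV at t=2 (ordinary 7-year annuity): 40850 × a(7|0.054) = 40850 × 5.703420 = 232,984.6892
PV₀ = 232,984.6892 / (1+0.054)^2 = 232,984.6892 / 1.110916 = 209,723.0476

$209,723.05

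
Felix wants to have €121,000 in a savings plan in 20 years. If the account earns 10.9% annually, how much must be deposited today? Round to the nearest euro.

€15,281

PV = FV·(1+i)^(−n) = 121,000 × 0.126290 = 15,281.0940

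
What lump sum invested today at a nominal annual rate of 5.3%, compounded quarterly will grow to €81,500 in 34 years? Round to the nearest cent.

€13,604.99

Periodic rate i = 0.053/4 = 0.01325; n = 34 × 4 = 136 periods.
PV = 81,500 / (1 + 0.01325)^136 = 81,500 / 5.990448 = 13,604.9929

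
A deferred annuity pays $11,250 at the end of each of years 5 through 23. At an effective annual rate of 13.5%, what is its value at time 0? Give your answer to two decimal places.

$45,687.13

PV at t=4 (ordinary 19-year annuity): 11250 × a(19|0.135) = 11250 × 6.739456 = 75,818.8801
PV₀ = 75,818.8801 / (1+0.135)^4 = 75,818.8801 / 1.659524 = 45,687.1344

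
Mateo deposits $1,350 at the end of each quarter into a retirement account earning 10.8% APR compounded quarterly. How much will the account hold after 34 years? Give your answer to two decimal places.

With 4 periods per year: i = 0.027, n = 136.
FV = PMT · [(1+i)^n − 1] / i = 1350 · 1350.410483 = 1,823,054.1524

$1,823,054.15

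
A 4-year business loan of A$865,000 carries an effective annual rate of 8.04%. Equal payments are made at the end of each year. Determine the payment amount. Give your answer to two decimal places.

Annuity-PV factor = 3.309180; PMT = 865000 / 3.309180 = 261,394.0606

A$261,394.06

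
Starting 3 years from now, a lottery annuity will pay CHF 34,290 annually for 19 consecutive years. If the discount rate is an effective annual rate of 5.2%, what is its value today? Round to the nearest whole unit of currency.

Value one period before first payment (t=2): 34290 × [1 − (1+0.052)^(−19)] / 0.052 = 34290 × 11.890743 = 407,733.5845
Discount back 2 years: 407,733.5845 × (1+0.052)^(−2) = 407,733.5845 × 0.903584 = 368,421.5332

CHF 368,422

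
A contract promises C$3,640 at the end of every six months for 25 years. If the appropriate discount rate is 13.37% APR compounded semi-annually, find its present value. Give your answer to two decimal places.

With 2 periods per year: i = 0.06685, n = 50.
PV = 3640 × [1 − (1+0.06685)^(−50)] / 0.06685 = 3640 × 14.370385 = 52,308.2005

C$52,308.20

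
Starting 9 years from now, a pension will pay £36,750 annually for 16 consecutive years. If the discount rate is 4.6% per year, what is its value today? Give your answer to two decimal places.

£286,020.72

Value one period before first payment (t=8): 36750 × [1 − (1+0.046)^(−16)] / 0.046 = 36750 × 11.153049 = 409,874.5639
PV₀ = 409,874.5639 / (1+0.046)^8 = 409,874.5639 / 1.433024 = 286,020.7172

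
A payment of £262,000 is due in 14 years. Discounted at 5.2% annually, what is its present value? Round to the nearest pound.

£128,849

Discount factor = (1+0.052)^(−14) = 0.491790; PV = 262,000 × 0.491790 = 128,848.9649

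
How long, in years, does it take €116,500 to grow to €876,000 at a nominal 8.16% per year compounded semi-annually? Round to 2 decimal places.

Periodic rate i = 0.0816/2 = 0.0408.
n = ln(876000/116500) / ln(1+0.0408) = ln(7.51931) / 0.039990 = 50.4499 half-years
= 50.4499/2 years

25.22 years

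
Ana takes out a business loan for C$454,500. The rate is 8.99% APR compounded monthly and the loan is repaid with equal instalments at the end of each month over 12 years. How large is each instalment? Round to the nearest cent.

C$5,169.79

With 12 periods per year: i = 0.00749167, n = 144.
Annuity-PV factor = 87.914594; PMT = 454500 / 87.914594 = 5,169.7901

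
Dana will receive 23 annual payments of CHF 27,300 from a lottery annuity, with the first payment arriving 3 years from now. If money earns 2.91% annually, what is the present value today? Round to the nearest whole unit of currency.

Value one period before first payment (t=2): 27300 × [1 − (1+0.0291)^(−23)] / 0.0291 = 27300 × 16.598545 = 453,140.2863
PV₀ = 453,140.2863 / (1+0.0291)^2 = 453,140.2863 / 1.059047 = 427,875.5972

CHF 427,876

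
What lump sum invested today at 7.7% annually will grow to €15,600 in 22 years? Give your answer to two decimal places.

Discount factor = (1+0.077)^(−22) = 0.195549; PV = 15,600 × 0.195549 = 3,050.5569

€3,050.56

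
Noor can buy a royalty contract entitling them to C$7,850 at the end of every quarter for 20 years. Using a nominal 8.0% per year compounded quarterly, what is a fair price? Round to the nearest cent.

C$311,994.43

i = 0.08/4 = 0.02 per quarter; n = 20·4 = 80.
Annuity factor a(80|0.02) = 39.744514; PV = 7850 × 39.744514 = 311,994.4317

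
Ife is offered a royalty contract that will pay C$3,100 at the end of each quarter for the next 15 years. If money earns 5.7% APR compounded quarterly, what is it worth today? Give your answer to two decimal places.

i = 0.057/4 = 0.01425 per quarter; n = 15·4 = 60.
Annuity factor a(60|0.01425) = 40.150360; PV = 3100 × 40.150360 = 124,466.1160

C$124,466.12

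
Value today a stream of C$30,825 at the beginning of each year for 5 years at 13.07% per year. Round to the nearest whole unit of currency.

PV = PMT · [1 − (1+i)^(−n)] / i × (1+i) = 30825 · 3.970150 = 122,379.8842
(annuity-due: payments at period start, so ×(1+i).)

C$122,380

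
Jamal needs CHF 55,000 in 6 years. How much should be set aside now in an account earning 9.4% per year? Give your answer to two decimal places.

CHF 32,081.80

Discount factor = (1+0.094)^(−6) = 0.583305; PV = 55,000 × 0.583305 = 32,081.8022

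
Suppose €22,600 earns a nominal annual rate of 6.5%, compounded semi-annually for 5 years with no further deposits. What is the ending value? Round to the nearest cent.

€31,117.81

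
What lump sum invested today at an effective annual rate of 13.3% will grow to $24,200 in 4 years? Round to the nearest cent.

$14,685.74

Discount factor = (1+0.133)^(−4) = 0.606849; PV = 24,200 × 0.606849 = 14,685.7363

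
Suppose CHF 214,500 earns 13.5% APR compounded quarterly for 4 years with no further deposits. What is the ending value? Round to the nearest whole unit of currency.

CHF 364,817

Periodic rate i = 0.135/4 = 0.03375; n = 4 × 4 = 16 periods.
214,500 × (1+0.03375)^16 = 214,500 × 1.700781 = 364,817.4954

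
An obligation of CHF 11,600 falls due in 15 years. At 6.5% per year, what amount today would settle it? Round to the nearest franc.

CHF 4,510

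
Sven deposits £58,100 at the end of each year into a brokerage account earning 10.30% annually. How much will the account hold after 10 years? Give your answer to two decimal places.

FV = PMT · [(1+i)^n − 1] / i = 58100 · 16.168499 = 939,389.7870

£939,389.79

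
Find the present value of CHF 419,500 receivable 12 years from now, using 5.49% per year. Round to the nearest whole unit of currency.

CHF 220,900

PV = 419,500 / (1 + 0.0549)^12 = 419,500 / 1.899046 = 220,900.3771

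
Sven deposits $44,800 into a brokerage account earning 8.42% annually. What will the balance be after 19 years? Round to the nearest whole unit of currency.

$208,141

FV = 44,800 × (1 + 0.0842)^19 = 208,140.5366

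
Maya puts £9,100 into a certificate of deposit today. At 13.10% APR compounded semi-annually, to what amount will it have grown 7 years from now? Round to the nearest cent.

£22,120.24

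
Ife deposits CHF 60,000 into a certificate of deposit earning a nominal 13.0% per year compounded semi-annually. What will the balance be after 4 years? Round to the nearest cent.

With 2 periods per year: i = 0.065, n = 8.
FV = PV·(1+i)^n = 60,000 × 1.654996 = 99,299.7403

CHF 99,299.74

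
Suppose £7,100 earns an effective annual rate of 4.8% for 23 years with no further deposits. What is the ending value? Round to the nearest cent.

7,100 × (1+0.048)^23 = 7,100 × 2.939744 = 20,872.1818

£20,872.18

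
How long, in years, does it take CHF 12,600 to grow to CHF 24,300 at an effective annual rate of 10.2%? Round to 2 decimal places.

n = ln(24300/12600) / ln(1+0.102) = ln(1.92857) / 0.097127 = 6.7621 years

6.76 years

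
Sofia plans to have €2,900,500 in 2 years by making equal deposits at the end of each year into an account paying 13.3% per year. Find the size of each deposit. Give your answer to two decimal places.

€1,359,821.85

FV-annuity factor = 2.133000; PMT = 2.9005e+06 / 2.133000 = 1,359,821.8472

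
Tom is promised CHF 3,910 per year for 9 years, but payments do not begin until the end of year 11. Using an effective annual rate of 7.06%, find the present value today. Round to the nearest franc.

CHF 12,845

PV at t=10 (ordinary 9-year annuity): 3910 × a(9|0.0706) = 3910 × 6.498635 = 25,409.6646
PV₀ = 25,409.6646 / (1+0.0706)^10 = 25,409.6646 / 1.978210 = 12,844.7762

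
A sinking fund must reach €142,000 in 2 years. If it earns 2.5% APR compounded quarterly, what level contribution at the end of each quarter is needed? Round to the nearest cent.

With 4 periods per year: i = 0.00625, n = 8.
FV-annuity factor = 8.177205; PMT = 142000 / 8.177205 = 17,365.3474

€17,365.35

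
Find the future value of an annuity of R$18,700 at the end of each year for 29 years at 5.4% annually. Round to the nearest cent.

Accumulation factor s(29|0.054) = 66.592141; FV = 18700 × 66.592141 = 1,245,273.0357

R$1,245,273.04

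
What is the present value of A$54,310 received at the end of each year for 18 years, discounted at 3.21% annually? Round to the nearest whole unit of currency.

A$733,862

PV = 54310 × [1 − (1+0.0321)^(−18)] / 0.0321 = 54310 × 13.512470 = 733,862.2453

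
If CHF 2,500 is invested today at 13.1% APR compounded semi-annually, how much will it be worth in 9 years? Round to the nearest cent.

CHF 7,832.53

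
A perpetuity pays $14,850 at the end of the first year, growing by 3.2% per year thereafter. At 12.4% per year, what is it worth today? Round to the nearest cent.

$161,413.04

PV = PMT / (i − g) = 14850 / (0.124 − 0.032) = 14850 / 0.092000 = 161,413.0435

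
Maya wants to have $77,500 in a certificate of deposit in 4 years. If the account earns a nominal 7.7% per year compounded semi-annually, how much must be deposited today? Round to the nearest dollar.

$57,286

With 2 periods per year: i = 0.0385, n = 8.
PV = FV·(1+i)^(−n) = 77,500 × 0.739176 = 57,286.1579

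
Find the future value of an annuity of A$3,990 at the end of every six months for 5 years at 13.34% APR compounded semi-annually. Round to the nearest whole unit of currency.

i = 0.1334/2 = 0.0667 per half-year; n = 5·2 = 10.
FV = PMT · [(1+i)^n − 1] / i = 3990 · 13.602958 = 54,275.8033

A$54,276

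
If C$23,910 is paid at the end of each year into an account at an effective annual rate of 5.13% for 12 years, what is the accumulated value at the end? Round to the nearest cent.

FV = 23910 × [(1+0.0513)^12 − 1] / 0.0513 = 23910 × 16.037428 = 383,454.9046

C$383,454.90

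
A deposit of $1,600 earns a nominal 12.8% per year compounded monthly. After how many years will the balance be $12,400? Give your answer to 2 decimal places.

Periodic rate i = 0.128/12 = 0.0106667.
n = ln(12400/1600) / ln(1+0.0106667) = ln(7.75000) / 0.010610 = 192.9932 months
= 192.9932/12 years

16.08 years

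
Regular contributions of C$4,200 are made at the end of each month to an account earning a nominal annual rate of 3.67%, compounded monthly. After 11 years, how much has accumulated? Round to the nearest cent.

With 12 periods per year: i = 0.00305833, n = 132.
Accumulation factor s(132|0.00305833) = 162.321248; FV = 4200 × 162.321248 = 681,749.2420

C$681,749.24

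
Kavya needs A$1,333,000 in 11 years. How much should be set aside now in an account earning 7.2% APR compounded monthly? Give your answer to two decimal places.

A$605,196.90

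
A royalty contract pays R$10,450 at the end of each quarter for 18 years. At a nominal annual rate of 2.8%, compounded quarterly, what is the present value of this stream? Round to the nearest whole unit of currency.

R$589,423

i = 0.028/4 = 0.007 per quarter; n = 18·4 = 72.
PV = 10450 × [1 − (1+0.007)^(−72)] / 0.007 = 10450 × 56.404141 = 589,423.2683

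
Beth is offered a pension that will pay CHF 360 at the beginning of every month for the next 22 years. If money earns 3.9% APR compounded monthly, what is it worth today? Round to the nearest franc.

i = 0.039/12 = 0.00325 per month; n = 22·12 = 264.
PV = 360 × [1 − (1+0.00325)^(−264)] / 0.00325 × (1+i) = 360 × 177.621689 = 63,943.8082
(annuity-due: payments at period start, so ×(1+i).)

CHF 63,944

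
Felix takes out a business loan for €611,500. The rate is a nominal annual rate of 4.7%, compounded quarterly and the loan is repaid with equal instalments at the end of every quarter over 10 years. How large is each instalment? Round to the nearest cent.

€19,248.47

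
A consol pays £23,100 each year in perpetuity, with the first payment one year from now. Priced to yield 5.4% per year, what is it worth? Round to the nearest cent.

PV = PMT / i = 23100 / 0.054 = 427,777.7778

£427,777.78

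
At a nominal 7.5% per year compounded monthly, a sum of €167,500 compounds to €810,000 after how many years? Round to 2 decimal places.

21.08 years

Periodic rate i = 0.075/12 = 0.00625.
n = ln(810000/167500) / ln(1+0.00625) = ln(4.83582) / 0.006231 = 252.9554 months
= 252.9554/12 years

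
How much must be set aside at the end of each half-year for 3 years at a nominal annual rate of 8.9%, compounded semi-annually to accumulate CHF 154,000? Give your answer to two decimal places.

CHF 22,956.12

With 2 periods per year: i = 0.0445, n = 6.
PMT = 154000 / ( [(1+0.0445)^6 − 1] / 0.0445 ) = 154000 / 6.708451 = 22,956.1207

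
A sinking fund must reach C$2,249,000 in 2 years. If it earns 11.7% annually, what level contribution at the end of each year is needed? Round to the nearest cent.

C$1,062,352.39

PMT = 2.249e+06 / ( [(1+0.117)^2 − 1] / 0.117 ) = 2.249e+06 / 2.117000 = 1,062,352.3855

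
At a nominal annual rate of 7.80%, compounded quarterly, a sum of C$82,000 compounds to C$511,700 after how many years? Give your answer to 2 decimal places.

23.70 years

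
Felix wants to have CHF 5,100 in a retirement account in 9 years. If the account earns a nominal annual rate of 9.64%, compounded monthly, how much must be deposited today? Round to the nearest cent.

CHF 2,149.22

i = 0.0964/12 = 0.00803333 per month; n = 9·12 = 108.
Discount factor = (1+0.00803333)^(−108) = 0.421416; PV = 5,100 × 0.421416 = 2,149.2240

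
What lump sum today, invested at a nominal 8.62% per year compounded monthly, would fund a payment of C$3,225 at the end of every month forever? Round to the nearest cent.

Periodic rate i = 0.0862/12 = 0.00718333.
PV = PMT / i = 3225 / 0.00718333 = 448,955.9165

C$448,955.92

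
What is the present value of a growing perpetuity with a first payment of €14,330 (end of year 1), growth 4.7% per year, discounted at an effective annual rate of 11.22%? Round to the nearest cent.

€219,785.28

PV = PMT / (i − g) = 14330 / (0.1122 − 0.047) = 14330 / 0.065200 = 219,785.2761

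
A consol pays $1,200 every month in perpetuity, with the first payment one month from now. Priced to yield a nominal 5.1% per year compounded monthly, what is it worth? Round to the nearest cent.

$282,352.94

Periodic rate i = 0.051/12 = 0.00425.
PV = C/r = 1200/0.00425 = 282,352.9412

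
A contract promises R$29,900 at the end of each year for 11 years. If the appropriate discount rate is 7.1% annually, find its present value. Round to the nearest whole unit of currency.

R$223,098

PV = 29900 × [1 − (1+0.071)^(−11)] / 0.071 = 29900 × 7.461466 = 223,097.8216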